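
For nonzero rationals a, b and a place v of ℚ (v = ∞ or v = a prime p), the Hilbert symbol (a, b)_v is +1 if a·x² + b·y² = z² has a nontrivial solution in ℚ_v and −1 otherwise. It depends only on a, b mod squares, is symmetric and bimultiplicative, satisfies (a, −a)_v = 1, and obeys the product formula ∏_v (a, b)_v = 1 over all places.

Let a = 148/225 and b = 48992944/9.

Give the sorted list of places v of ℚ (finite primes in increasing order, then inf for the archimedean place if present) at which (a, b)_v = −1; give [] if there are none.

[13, 19, 23, 37]

Mod squares: a ≡ 37, b ≡ 62491. Check v ∈ {∞, 2, 3, 5, 7, 11, 13, 19, 23, 37}.
v=37: a=37^1·(≡26), b=37^0·(≡19) mod 37; (26|37)=+1, (19|37)=-1; (−1)^{1·0·18}·(+1)^0·(-1)^1 = -1.
v=∞: 37 > 0 and 62491 > 0  ⇒  (a,b)_∞ = +1.
v=3: a=3^-2·(≡1), b=3^-2·(≡1) mod 3; (1|3)=+1, (1|3)=+1; (−1)^{-2·-2·1}·(+1)^-2·(+1)^-2 = +1.
v=13: a=13^0·(≡11), b=13^1·(≡3) mod 13; (11|13)=-1, (3|13)=+1; (−1)^{0·1·6}·(-1)^1·(+1)^0 = -1.
v=23: a=23^0·(≡21), b=23^1·(≡16) mod 23; (21|23)=-1, (16|23)=+1; (−1)^{0·1·11}·(-1)^1·(+1)^0 = -1.
v=19: a=19^0·(≡14), b=19^1·(≡18) mod 19; (14|19)=-1, (18|19)=-1; (−1)^{0·1·9}·(-1)^1·(-1)^0 = -1.
v=11: a=11^0·(≡1), b=11^1·(≡9) mod 11; (1|11)=+1, (9|11)=+1; (−1)^{0·1·5}·(+1)^1·(+1)^0 = +1.
v=5: a=5^-2·(≡2), b=5^0·(≡1) mod 5; (2|5)=-1, (1|5)=+1; (−1)^{-2·0·2}·(-1)^0·(+1)^-2 = +1.
v=7: a=7^0·(≡1), b=7^2·(≡2) mod 7; (1|7)=+1, (2|7)=+1; (−1)^{0·2·3}·(+1)^2·(+1)^0 = +1.
v=2: v_2(a)=2, v_2(b)=4; units ≡ 5, 3 (mod 8); ε·ε+αω+βω = 0·1+2·1+4·1 ≡ 0  ⇒  (a,b)_2 = +1.
|Ram(37, 62491)| = 4, even; anisotropic at {13, 19, 23, 37}.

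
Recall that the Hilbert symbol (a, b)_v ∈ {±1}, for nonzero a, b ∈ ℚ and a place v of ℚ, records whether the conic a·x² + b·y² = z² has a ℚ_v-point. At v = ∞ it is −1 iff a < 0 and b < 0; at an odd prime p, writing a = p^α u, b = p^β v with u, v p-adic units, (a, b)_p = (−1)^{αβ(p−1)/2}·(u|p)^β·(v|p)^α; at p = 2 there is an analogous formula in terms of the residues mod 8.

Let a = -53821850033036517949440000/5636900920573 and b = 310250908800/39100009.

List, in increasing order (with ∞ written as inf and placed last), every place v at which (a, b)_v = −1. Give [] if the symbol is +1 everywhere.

Mod squares: a ≡ -124186062, b ≡ 1218. Check v ∈ {∞, 2, 3, 5, 7, 11, 13, 19, 23, 29, 31, 37}.
v=∞: -124186062 < 0 and 1218 > 0  ⇒  (a,b)_∞ = +1.
v=23: a=23^1·(≡17), b=23^0·(≡20) mod 23; (17|23)=-1, (20|23)=-1; (−1)^{1·0·11}·(-1)^0·(-1)^1 = -1.
v=11: a=11^1·(≡6), b=11^0·(≡10) mod 11; (6|11)=-1, (10|11)=-1; (−1)^{1·0·5}·(-1)^0·(-1)^1 = -1.
v=31: a=31^1·(≡5), b=31^0·(≡20) mod 31; (5|31)=+1, (20|31)=+1; (−1)^{1·0·15}·(+1)^0·(+1)^1 = +1.
v=3: a=3^5·(≡2), b=3^3·(≡1) mod 3; (2|3)=-1, (1|3)=+1; (−1)^{5·3·1}·(-1)^3·(+1)^5 = +1.
v=5: a=5^4·(≡2), b=5^2·(≡3) mod 5; (2|5)=-1, (3|5)=-1; (−1)^{4·2·2}·(-1)^2·(-1)^4 = +1.
v=7: a=7^5·(≡1), b=7^3·(≡6) mod 7; (1|7)=+1, (6|7)=-1; (−1)^{5·3·3}·(+1)^3·(-1)^5 = +1.
v=19: a=19^0·(≡6), b=19^2·(≡8) mod 19; (6|19)=+1, (8|19)=-1; (−1)^{0·2·9}·(+1)^2·(-1)^0 = +1.
v=29: a=29^5·(≡9), b=29^1·(≡28) mod 29; (9|29)=+1, (28|29)=+1; (−1)^{5·1·14}·(+1)^1·(+1)^5 = +1.
v=2: v_2(a)=17, v_2(b)=7; units ≡ 1, 1 (mod 8); ε·ε+αω+βω = 0·0+17·0+7·0 ≡ 0  ⇒  (a,b)_2 = +1.
v=37: a=37^-6·(≡8), b=37^-2·(≡21) mod 37; (8|37)=-1, (21|37)=+1; (−1)^{-6·-2·18}·(-1)^-2·(+1)^-6 = +1.
v=13: a=13^-3·(≡12), b=13^-4·(≡10) mod 13; (12|13)=+1, (10|13)=+1; (−1)^{-3·-4·6}·(+1)^-4·(+1)^-3 = +1.
Ram(-124186062, 1218) = {11, 23}; no ℚ_11-point on the conic.

[11, 23]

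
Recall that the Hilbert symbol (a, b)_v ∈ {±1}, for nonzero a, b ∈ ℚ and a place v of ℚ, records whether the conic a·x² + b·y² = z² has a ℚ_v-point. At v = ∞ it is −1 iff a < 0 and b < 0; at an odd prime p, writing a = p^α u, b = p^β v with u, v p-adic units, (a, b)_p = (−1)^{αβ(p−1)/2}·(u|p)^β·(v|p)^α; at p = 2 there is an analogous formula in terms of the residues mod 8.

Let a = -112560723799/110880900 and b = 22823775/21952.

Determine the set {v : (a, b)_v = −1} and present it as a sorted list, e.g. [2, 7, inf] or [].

[3, 23]

Mod squares: a ≡ -391, b ≡ 273. Check v ∈ {∞, 2, 3, 5, 7, 13, 17, 19, 23, 47}.
v=13: a=13^-2·(≡3), b=13^1·(≡8) mod 13; (3|13)=+1, (8|13)=-1; (−1)^{-2·1·6}·(+1)^1·(-1)^-2 = +1.
v=2: v_2(a)=-2, v_2(b)=-6; units ≡ 1, 1 (mod 8); ε·ε+αω+βω = 0·0+-2·0+-6·0 ≡ 0  ⇒  (a,b)_2 = +1.
v=19: a=19^4·(≡12), b=19^0·(≡9) mod 19; (12|19)=-1, (9|19)=+1; (−1)^{4·0·9}·(-1)^0·(+1)^4 = +1.
v=∞: -391 < 0 and 273 > 0  ⇒  (a,b)_∞ = +1.
v=47: a=47^2·(≡14), b=47^0·(≡35) mod 47; (14|47)=+1, (35|47)=-1; (−1)^{2·0·23}·(+1)^0·(-1)^2 = +1.
v=7: a=7^0·(≡2), b=7^-3·(≡2) mod 7; (2|7)=+1, (2|7)=+1; (−1)^{0·-3·3}·(+1)^-3·(+1)^0 = +1.
v=17: a=17^1·(≡3), b=17^2·(≡2) mod 17; (3|17)=-1, (2|17)=+1; (−1)^{1·2·8}·(-1)^2·(+1)^1 = +1.
v=23: a=23^1·(≡4), b=23^0·(≡7) mod 23; (4|23)=+1, (7|23)=-1; (−1)^{1·0·11}·(+1)^0·(-1)^1 = -1.
v=3: a=3^-8·(≡2), b=3^5·(≡1) mod 3; (2|3)=-1, (1|3)=+1; (−1)^{-8·5·1}·(-1)^5·(+1)^-8 = -1.
v=5: a=5^-2·(≡1), b=5^2·(≡3) mod 5; (1|5)=+1, (3|5)=-1; (−1)^{-2·2·2}·(+1)^2·(-1)^-2 = +1.
(-391, 273 / ℚ) ramifies at {3, 23}: a division algebra.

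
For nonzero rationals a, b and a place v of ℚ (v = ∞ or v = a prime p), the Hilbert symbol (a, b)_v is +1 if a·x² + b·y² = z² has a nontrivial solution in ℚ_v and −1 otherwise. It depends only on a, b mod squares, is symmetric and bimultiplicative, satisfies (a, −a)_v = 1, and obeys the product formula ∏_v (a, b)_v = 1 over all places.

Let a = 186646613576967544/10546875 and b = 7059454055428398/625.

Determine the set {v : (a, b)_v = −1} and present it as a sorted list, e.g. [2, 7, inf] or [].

[2, 17, 23, 31]

(a, b) ≡ (3162, 945438) mod (ℚ^×)²; places V = {2, 3, 5, 7, 11, 13, 17, 23, 31, ∞}.
(a,b)_7: α=2, u≡5; β=0, v≡4 (mod 7); (5|7)=-1, (4|7)=+1; sign (−1)^0·-1^0·+1^2 = +1.
(a,b)_13: α=2, u≡12; β=3, v≡12 (mod 13); (12|13)=+1, (12|13)=+1; sign (−1)^0·+1^3·+1^2 = +1.
(a,b)_∞: sgn(3162)=+, sgn(945438)=+, so +1.
(a,b)_17: α=5, u≡9; β=5, v≡12 (mod 17); (9|17)=+1, (12|17)=-1; sign (−1)^0·+1^5·-1^5 = -1.
(a,b)_3: α=-3, u≡1; β=1, v≡2 (mod 3); (1|3)=+1, (2|3)=-1; sign (−1)^1·+1^1·-1^-3 = +1.
(a,b)_23: α=2, u≡11; β=3, v≡11 (mod 23); (11|23)=-1, (11|23)=-1; sign (−1)^0·-1^3·-1^2 = -1.
(a,b)_2: α=3, β=1; u≡5, v≡7 (mod 8); ε(u)ε(v)=0·1, αω(v)=3·0, βω(u)=1·1; sum ≡ 1  ⇒  -1.
(a,b)_5: α=-8, u≡2; β=-4, v≡3 (mod 5); (2|5)=-1, (3|5)=-1; sign (−1)^0·-1^-4·-1^-8 = +1.
(a,b)_11: α=2, u≡5; β=0, v≡7 (mod 11); (5|11)=+1, (7|11)=-1; sign (−1)^0·+1^0·-1^2 = +1.
(a,b)_31: α=1, u≡9; β=1, v≡19 (mod 31); (9|31)=+1, (19|31)=+1; sign (−1)^1·+1^1·+1^1 = -1.
|Ram(3162, 945438)| = 4, even; anisotropic at {2, 17, 23, 31}.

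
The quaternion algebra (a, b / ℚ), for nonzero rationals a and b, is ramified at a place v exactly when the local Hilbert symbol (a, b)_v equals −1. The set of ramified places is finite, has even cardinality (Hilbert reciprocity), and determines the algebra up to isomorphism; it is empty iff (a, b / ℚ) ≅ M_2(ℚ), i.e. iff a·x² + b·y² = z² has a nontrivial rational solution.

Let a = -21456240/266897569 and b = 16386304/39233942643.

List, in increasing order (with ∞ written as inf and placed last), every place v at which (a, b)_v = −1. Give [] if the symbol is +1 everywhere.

[3, 5]

(a, b) ≡ (-15, 3) mod (ℚ^×)²; places V = {2, 3, 5, 7, 11, 13, 17, 23, 31, ∞}.
(a,b)_23: α=2, u≡4; β=2, v≡16 (mod 23); (4|23)=+1, (16|23)=+1; sign (−1)^0·+1^2·+1^2 = +1.
(a,b)_17: α=-2, u≡16; β=-2, v≡3 (mod 17); (16|17)=+1, (3|17)=-1; sign (−1)^0·+1^-2·-1^-2 = +1.
(a,b)_31: α=-4, u≡10; β=-4, v≡13 (mod 31); (10|31)=+1, (13|31)=-1; sign (−1)^0·+1^-4·-1^-4 = +1.
(a,b)_2: α=4, β=8; u≡1, v≡3 (mod 8); ε(u)ε(v)=0·1, αω(v)=4·1, βω(u)=8·0; sum ≡ 0  ⇒  +1.
(a,b)_7: α=0, u≡6; β=-2, v≡6 (mod 7); (6|7)=-1, (6|7)=-1; sign (−1)^0·-1^-2·-1^0 = +1.
(a,b)_13: α=2, u≡8; β=0, v≡1 (mod 13); (8|13)=-1, (1|13)=+1; sign (−1)^0·-1^0·+1^2 = +1.
(a,b)_11: α=0, u≡2; β=2, v≡5 (mod 11); (2|11)=-1, (5|11)=+1; sign (−1)^0·-1^2·+1^0 = +1.
(a,b)_∞: sgn(-15)=−, sgn(3)=+, so +1.
(a,b)_5: α=1, u≡3; β=0, v≡3 (mod 5); (3|5)=-1, (3|5)=-1; sign (−1)^0·-1^0·-1^1 = -1.
(a,b)_3: α=1, u≡1; β=-1, v≡1 (mod 3); (1|3)=+1, (1|3)=+1; sign (−1)^1·+1^-1·+1^1 = -1.
(-15, 3 / ℚ) ramifies at {3, 5}: a division algebra.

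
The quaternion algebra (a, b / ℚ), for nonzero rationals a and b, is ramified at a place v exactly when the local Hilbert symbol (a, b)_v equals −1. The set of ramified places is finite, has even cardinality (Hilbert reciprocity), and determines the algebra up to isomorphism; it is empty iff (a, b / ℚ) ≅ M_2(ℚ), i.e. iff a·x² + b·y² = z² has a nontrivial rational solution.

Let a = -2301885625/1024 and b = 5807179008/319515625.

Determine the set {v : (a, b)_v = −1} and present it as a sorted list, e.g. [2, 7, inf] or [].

[19, 31]

(a, b) ≡ (-21793, 37) mod (ℚ^×)²; places V = {2, 3, 5, 11, 13, 19, 29, 31, 37, ∞}.
(a,b)_31: α=1, u≡18; β=0, v≡11 (mod 31); (18|31)=+1, (11|31)=-1; sign (−1)^0·+1^0·-1^1 = -1.
(a,b)_∞: sgn(-21793)=−, sgn(37)=+, so +1.
(a,b)_13: α=2, u≡6; β=-2, v≡8 (mod 13); (6|13)=-1, (8|13)=-1; sign (−1)^0·-1^-2·-1^2 = +1.
(a,b)_3: α=0, u≡2; β=6, v≡1 (mod 3); (2|3)=-1, (1|3)=+1; sign (−1)^0·-1^6·+1^0 = +1.
(a,b)_2: α=-10, β=8; u≡7, v≡5 (mod 8); ε(u)ε(v)=1·0, αω(v)=-10·1, βω(u)=8·0; sum ≡ 0  ⇒  +1.
(a,b)_29: α=0, u≡2; β=2, v≡26 (mod 29); (2|29)=-1, (26|29)=-1; sign (−1)^0·-1^2·-1^0 = +1.
(a,b)_37: α=1, u≡21; β=1, v≡21 (mod 37); (21|37)=+1, (21|37)=+1; sign (−1)^0·+1^1·+1^1 = +1.
(a,b)_19: α=1, u≡14; β=0, v≡10 (mod 19); (14|19)=-1, (10|19)=-1; sign (−1)^0·-1^0·-1^1 = -1.
(a,b)_11: α=0, u≡5; β=-2, v≡9 (mod 11); (5|11)=+1, (9|11)=+1; sign (−1)^0·+1^-2·+1^0 = +1.
(a,b)_5: α=4, u≡2; β=-6, v≡2 (mod 5); (2|5)=-1, (2|5)=-1; sign (−1)^0·-1^-6·-1^4 = +1.
(-21793, 37 / ℚ) ramifies at {19, 31}: a division algebra.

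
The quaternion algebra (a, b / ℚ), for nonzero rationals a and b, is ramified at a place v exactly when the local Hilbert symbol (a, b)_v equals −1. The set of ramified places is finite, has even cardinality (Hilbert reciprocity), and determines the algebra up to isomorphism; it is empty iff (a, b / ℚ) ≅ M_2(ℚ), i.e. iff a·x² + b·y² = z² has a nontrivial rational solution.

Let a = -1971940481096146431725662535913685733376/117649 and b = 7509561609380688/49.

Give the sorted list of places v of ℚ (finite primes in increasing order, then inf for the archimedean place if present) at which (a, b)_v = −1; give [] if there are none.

(a, b) ≡ (-2185469, 13717) mod (ℚ^×)²; places V = {2, 3, 7, 11, 13, 17, 29, 31, 43, ∞}.
(a,b)_13: α=5, u≡9; β=2, v≡6 (mod 13); (9|13)=+1, (6|13)=-1; sign (−1)^0·+1^2·-1^5 = -1.
(a,b)_43: α=2, u≡24; β=1, v≡18 (mod 43); (24|43)=+1, (18|43)=-1; sign (−1)^0·+1^1·-1^2 = +1.
(a,b)_29: α=3, u≡12; β=1, v≡25 (mod 29); (12|29)=-1, (25|29)=+1; sign (−1)^0·-1^1·+1^3 = -1.
(a,b)_17: α=5, u≡7; β=2, v≡16 (mod 17); (7|17)=-1, (16|17)=+1; sign (−1)^0·-1^2·+1^5 = +1.
(a,b)_2: α=12, β=4; u≡3, v≡5 (mod 8); ε(u)ε(v)=1·0, αω(v)=12·1, βω(u)=4·1; sum ≡ 0  ⇒  +1.
(a,b)_11: α=3, u≡4; β=1, v≡4 (mod 11); (4|11)=+1, (4|11)=+1; sign (−1)^1·+1^1·+1^3 = -1.
(a,b)_31: α=5, u≡13; β=2, v≡24 (mod 31); (13|31)=-1, (24|31)=-1; sign (−1)^0·-1^2·-1^5 = -1.
(a,b)_∞: sgn(-2185469)=−, sgn(13717)=+, so +1.
(a,b)_3: α=12, u≡1; β=6, v≡1 (mod 3); (1|3)=+1, (1|3)=+1; sign (−1)^0·+1^6·+1^12 = +1.
(a,b)_7: α=-6, u≡4; β=-2, v≡4 (mod 7); (4|7)=+1, (4|7)=+1; sign (−1)^0·+1^-2·+1^-6 = +1.
|Ram(-2185469, 13717)| = 4, even; anisotropic at {11, 13, 29, 31}.

[11, 13, 29, 31]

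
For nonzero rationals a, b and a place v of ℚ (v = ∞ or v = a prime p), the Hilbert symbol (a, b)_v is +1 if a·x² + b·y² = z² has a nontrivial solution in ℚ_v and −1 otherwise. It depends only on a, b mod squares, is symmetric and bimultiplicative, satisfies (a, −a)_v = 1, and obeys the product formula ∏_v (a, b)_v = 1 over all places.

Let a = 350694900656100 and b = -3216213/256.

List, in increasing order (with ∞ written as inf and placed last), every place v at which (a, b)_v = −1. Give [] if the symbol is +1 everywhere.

[3, 11]

(a, b) ≡ (4641, -7293) mod (ℚ^×)²; places V = {2, 3, 5, 7, 11, 13, 17, ∞}.
(a,b)_11: α=2, u≡7; β=1, v≡10 (mod 11); (7|11)=-1, (10|11)=-1; sign (−1)^0·-1^1·-1^2 = -1.
(a,b)_17: α=3, u≡9; β=1, v≡4 (mod 17); (9|17)=+1, (4|17)=+1; sign (−1)^0·+1^1·+1^3 = +1.
(a,b)_∞: sgn(4641)=+, sgn(-7293)=−, so +1.
(a,b)_5: α=2, u≡4; β=0, v≡2 (mod 5); (4|5)=+1, (2|5)=-1; sign (−1)^0·+1^0·-1^2 = +1.
(a,b)_7: α=5, u≡3; β=2, v≡4 (mod 7); (3|7)=-1, (4|7)=+1; sign (−1)^0·-1^2·+1^5 = +1.
(a,b)_13: α=1, u≡7; β=1, v≡6 (mod 13); (7|13)=-1, (6|13)=-1; sign (−1)^0·-1^1·-1^1 = +1.
(a,b)_2: α=2, β=-8; u≡1, v≡3 (mod 8); ε(u)ε(v)=0·1, αω(v)=2·1, βω(u)=-8·0; sum ≡ 0  ⇒  +1.
(a,b)_3: α=3, u≡2; β=3, v≡2 (mod 3); (2|3)=-1, (2|3)=-1; sign (−1)^1·-1^3·-1^3 = -1.
(4641, -7293 / ℚ) ramifies at {3, 11}: a division algebra.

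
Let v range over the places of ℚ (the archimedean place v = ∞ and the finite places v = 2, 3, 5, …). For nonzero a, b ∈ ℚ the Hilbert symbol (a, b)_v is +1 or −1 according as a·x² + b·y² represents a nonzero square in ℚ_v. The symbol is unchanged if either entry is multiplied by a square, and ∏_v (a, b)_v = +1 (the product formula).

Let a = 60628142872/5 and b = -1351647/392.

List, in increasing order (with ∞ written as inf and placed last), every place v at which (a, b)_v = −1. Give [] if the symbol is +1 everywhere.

[]

Mod squares: a ≡ 372590, b ≡ -33374. Check v ∈ {∞, 2, 3, 5, 7, 11, 19, 37, 41, 53}.
v=∞: 372590 > 0 and -33374 < 0  ⇒  (a,b)_∞ = +1.
v=11: a=11^2·(≡9), b=11^1·(≡10) mod 11; (9|11)=+1, (10|11)=-1; (−1)^{2·1·5}·(+1)^1·(-1)^2 = +1.
v=37: a=37^1·(≡13), b=37^1·(≡23) mod 37; (13|37)=-1, (23|37)=-1; (−1)^{1·1·18}·(-1)^1·(-1)^1 = +1.
v=53: a=53^1·(≡48), b=53^0·(≡46) mod 53; (48|53)=-1, (46|53)=+1; (−1)^{1·0·26}·(-1)^0·(+1)^1 = +1.
v=7: a=7^0·(≡2), b=7^-2·(≡4) mod 7; (2|7)=+1, (4|7)=+1; (−1)^{0·-2·3}·(+1)^-2·(+1)^0 = +1.
v=19: a=19^1·(≡8), b=19^0·(≡9) mod 19; (8|19)=-1, (9|19)=+1; (−1)^{1·0·9}·(-1)^0·(+1)^1 = +1.
v=41: a=41^2·(≡32), b=41^1·(≡7) mod 41; (32|41)=+1, (7|41)=-1; (−1)^{2·1·20}·(+1)^1·(-1)^2 = +1.
v=3: a=3^0·(≡2), b=3^4·(≡1) mod 3; (2|3)=-1, (1|3)=+1; (−1)^{0·4·1}·(-1)^4·(+1)^0 = +1.
v=5: a=5^-1·(≡2), b=5^0·(≡4) mod 5; (2|5)=-1, (4|5)=+1; (−1)^{-1·0·2}·(-1)^0·(+1)^-1 = +1.
v=2: v_2(a)=3, v_2(b)=-3; units ≡ 7, 1 (mod 8); ε·ε+αω+βω = 1·0+3·0+-3·0 ≡ 0  ⇒  (a,b)_2 = +1.
Every local symbol is +1, so the conic 372590·x² + -33374·y² = z² has ℚ_v-points for all v and hence a ℚ-point; (a, b / ℚ) ≅ M_2(ℚ).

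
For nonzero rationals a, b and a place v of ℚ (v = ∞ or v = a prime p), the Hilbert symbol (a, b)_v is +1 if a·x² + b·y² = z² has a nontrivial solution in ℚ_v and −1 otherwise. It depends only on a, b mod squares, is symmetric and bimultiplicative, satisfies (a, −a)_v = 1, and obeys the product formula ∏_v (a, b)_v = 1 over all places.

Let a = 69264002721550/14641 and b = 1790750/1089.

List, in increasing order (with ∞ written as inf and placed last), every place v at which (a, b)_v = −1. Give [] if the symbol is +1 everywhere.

(a, b) ≡ (1102, 71630) mod (ℚ^×)²; places V = {2, 3, 5, 7, 11, 13, 19, 29, ∞}.
(a,b)_7: α=2, u≡5; β=0, v≡6 (mod 7); (5|7)=-1, (6|7)=-1; sign (−1)^0·-1^0·-1^2 = +1.
(a,b)_19: α=3, u≡16; β=1, v≡8 (mod 19); (16|19)=+1, (8|19)=-1; sign (−1)^1·+1^1·-1^3 = +1.
(a,b)_11: α=-4, u≡10; β=-2, v≡3 (mod 11); (10|11)=-1, (3|11)=+1; sign (−1)^0·-1^-2·+1^-4 = +1.
(a,b)_5: α=2, u≡2; β=3, v≡4 (mod 5); (2|5)=-1, (4|5)=+1; sign (−1)^0·-1^3·+1^2 = -1.
(a,b)_2: α=1, β=1; u≡7, v≡7 (mod 8); ε(u)ε(v)=1·1, αω(v)=1·0, βω(u)=1·0; sum ≡ 1  ⇒  -1.
(a,b)_29: α=3, u≡16; β=1, v≡6 (mod 29); (16|29)=+1, (6|29)=+1; sign (−1)^0·+1^1·+1^3 = +1.
(a,b)_∞: sgn(1102)=+, sgn(71630)=+, so +1.
(a,b)_13: α=2, u≡3; β=1, v≡8 (mod 13); (3|13)=+1, (8|13)=-1; sign (−1)^0·+1^1·-1^2 = +1.
(a,b)_3: α=0, u≡1; β=-2, v≡2 (mod 3); (1|3)=+1, (2|3)=-1; sign (−1)^0·+1^-2·-1^0 = +1.
(1102, 71630 / ℚ) ramifies at {2, 5}: a division algebra.

[2, 5]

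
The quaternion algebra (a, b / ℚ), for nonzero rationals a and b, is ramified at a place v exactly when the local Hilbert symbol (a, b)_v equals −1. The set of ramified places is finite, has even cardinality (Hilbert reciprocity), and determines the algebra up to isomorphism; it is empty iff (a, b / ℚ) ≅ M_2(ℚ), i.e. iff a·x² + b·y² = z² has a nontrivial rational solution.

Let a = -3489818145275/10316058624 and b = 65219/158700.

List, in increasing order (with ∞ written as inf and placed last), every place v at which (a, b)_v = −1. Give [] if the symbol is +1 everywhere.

[]

Mod squares: a ≡ -11, b ≡ 33. Check v ∈ {∞, 2, 3, 5, 7, 11, 19, 23}.
v=23: a=23^-4·(≡12), b=23^-2·(≡14) mod 23; (12|23)=+1, (14|23)=-1; (−1)^{-4·-2·11}·(+1)^-2·(-1)^-4 = +1.
v=2: v_2(a)=-12, v_2(b)=-2; units ≡ 5, 1 (mod 8); ε·ε+αω+βω = 0·0+-12·0+-2·1 ≡ 0  ⇒  (a,b)_2 = +1.
v=5: a=5^2·(≡1), b=5^-2·(≡3) mod 5; (1|5)=+1, (3|5)=-1; (−1)^{2·-2·2}·(+1)^-2·(-1)^2 = +1.
v=11: a=11^5·(≡6), b=11^3·(≡9) mod 11; (6|11)=-1, (9|11)=+1; (−1)^{5·3·5}·(-1)^3·(+1)^5 = +1.
v=19: a=19^2·(≡14), b=19^0·(≡12) mod 19; (14|19)=-1, (12|19)=-1; (−1)^{2·0·9}·(-1)^0·(-1)^2 = +1.
v=∞: -11 < 0 and 33 > 0  ⇒  (a,b)_∞ = +1.
v=3: a=3^-2·(≡1), b=3^-1·(≡2) mod 3; (1|3)=+1, (2|3)=-1; (−1)^{-2·-1·1}·(+1)^-1·(-1)^-2 = +1.
v=7: a=7^4·(≡6), b=7^2·(≡5) mod 7; (6|7)=-1, (5|7)=-1; (−1)^{4·2·3}·(-1)^2·(-1)^4 = +1.
Ram(a, b) = ∅: the form -11·x² + 33·y² − z² is isotropic over every ℚ_v, so by Hasse–Minkowski it is isotropic over ℚ.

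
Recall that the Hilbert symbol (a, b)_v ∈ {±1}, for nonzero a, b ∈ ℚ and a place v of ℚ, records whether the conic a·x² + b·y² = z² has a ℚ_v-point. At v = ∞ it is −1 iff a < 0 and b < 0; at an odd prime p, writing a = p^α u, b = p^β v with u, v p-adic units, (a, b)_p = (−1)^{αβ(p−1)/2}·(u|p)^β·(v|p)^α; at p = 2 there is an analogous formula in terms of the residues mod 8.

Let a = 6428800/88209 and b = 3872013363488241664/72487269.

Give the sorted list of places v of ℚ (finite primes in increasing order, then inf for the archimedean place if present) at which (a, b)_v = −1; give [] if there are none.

[2, 47]

(a, b) ≡ (82, 2726) mod (ℚ^×)²; places V = {2, 3, 5, 7, 11, 17, 29, 31, 41, 47, ∞}.
(a,b)_31: α=0, u≡28; β=-2, v≡26 (mod 31); (28|31)=+1, (26|31)=-1; sign (−1)^0·+1^-2·-1^0 = +1.
(a,b)_17: α=0, u≡14; β=-2, v≡14 (mod 17); (14|17)=-1, (14|17)=-1; sign (−1)^0·-1^-2·-1^0 = +1.
(a,b)_3: α=-6, u≡1; β=-2, v≡2 (mod 3); (1|3)=+1, (2|3)=-1; sign (−1)^0·+1^-2·-1^-6 = +1.
(a,b)_7: α=2, u≡3; β=6, v≡5 (mod 7); (3|7)=-1, (5|7)=-1; sign (−1)^0·-1^6·-1^2 = +1.
(a,b)_∞: sgn(82)=+, sgn(2726)=+, so +1.
(a,b)_29: α=0, u≡4; β=-1, v≡6 (mod 29); (4|29)=+1, (6|29)=+1; sign (−1)^0·+1^-1·+1^0 = +1.
(a,b)_11: α=-2, u≡5; β=2, v≡1 (mod 11); (5|11)=+1, (1|11)=+1; sign (−1)^0·+1^2·+1^-2 = +1.
(a,b)_2: α=7, β=11; u≡1, v≡3 (mod 8); ε(u)ε(v)=0·1, αω(v)=7·1, βω(u)=11·0; sum ≡ 1  ⇒  -1.
(a,b)_41: α=1, u≡10; β=4, v≡10 (mod 41); (10|41)=+1, (10|41)=+1; sign (−1)^0·+1^4·+1^1 = +1.
(a,b)_5: α=2, u≡3; β=0, v≡1 (mod 5); (3|5)=-1, (1|5)=+1; sign (−1)^0·-1^0·+1^2 = +1.
(a,b)_47: α=0, u≡33; β=1, v≡26 (mod 47); (33|47)=-1, (26|47)=-1; sign (−1)^0·-1^1·-1^0 = -1.
|Ram(82, 2726)| = 2, even; anisotropic at {2, 47}.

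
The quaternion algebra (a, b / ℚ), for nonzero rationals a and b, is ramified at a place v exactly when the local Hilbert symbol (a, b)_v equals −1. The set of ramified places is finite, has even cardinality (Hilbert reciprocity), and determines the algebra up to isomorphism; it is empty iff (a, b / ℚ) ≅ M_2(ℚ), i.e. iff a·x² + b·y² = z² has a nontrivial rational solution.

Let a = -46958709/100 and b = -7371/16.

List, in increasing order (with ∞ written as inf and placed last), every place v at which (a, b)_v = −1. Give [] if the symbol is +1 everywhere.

Mod squares: a ≡ -958341, b ≡ -91. Check v ∈ {∞, 2, 3, 5, 7, 13, 17, 19, 23, 43}.
v=3: a=3^1·(≡2), b=3^4·(≡2) mod 3; (2|3)=-1, (2|3)=-1; (−1)^{1·4·1}·(-1)^4·(-1)^1 = -1.
v=2: v_2(a)=-2, v_2(b)=-4; units ≡ 3, 5 (mod 8); ε·ε+αω+βω = 1·0+-2·1+-4·1 ≡ 0  ⇒  (a,b)_2 = +1.
v=7: a=7^2·(≡4), b=7^1·(≡2) mod 7; (4|7)=+1, (2|7)=+1; (−1)^{2·1·3}·(+1)^1·(+1)^2 = +1.
v=17: a=17^1·(≡16), b=17^0·(≡10) mod 17; (16|17)=+1, (10|17)=-1; (−1)^{1·0·8}·(+1)^0·(-1)^1 = -1.
v=13: a=13^0·(≡11), b=13^1·(≡6) mod 13; (11|13)=-1, (6|13)=-1; (−1)^{0·1·6}·(-1)^1·(-1)^0 = -1.
v=23: a=23^1·(≡12), b=23^0·(≡18) mod 23; (12|23)=+1, (18|23)=+1; (−1)^{1·0·11}·(+1)^0·(+1)^1 = +1.
v=19: a=19^1·(≡17), b=19^0·(≡6) mod 19; (17|19)=+1, (6|19)=+1; (−1)^{1·0·9}·(+1)^0·(+1)^1 = +1.
v=∞: -958341 < 0 and -91 < 0  ⇒  (a,b)_∞ = -1.
v=43: a=43^1·(≡19), b=43^0·(≡15) mod 43; (19|43)=-1, (15|43)=+1; (−1)^{1·0·21}·(-1)^0·(+1)^1 = +1.
v=5: a=5^-2·(≡4), b=5^0·(≡4) mod 5; (4|5)=+1, (4|5)=+1; (−1)^{-2·0·2}·(+1)^0·(+1)^-2 = +1.
|Ram(-958341, -91)| = 4, even; anisotropic at {3, 13, 17, ∞}.

[3, 13, 17, inf]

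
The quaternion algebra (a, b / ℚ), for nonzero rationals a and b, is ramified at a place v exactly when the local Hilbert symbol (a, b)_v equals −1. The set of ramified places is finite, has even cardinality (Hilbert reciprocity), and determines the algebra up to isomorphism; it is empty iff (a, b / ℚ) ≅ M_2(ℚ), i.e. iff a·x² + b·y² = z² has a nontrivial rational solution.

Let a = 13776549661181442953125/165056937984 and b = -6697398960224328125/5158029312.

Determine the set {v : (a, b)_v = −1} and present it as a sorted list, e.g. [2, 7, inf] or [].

[2, 7]

(a, b) ≡ (1309, -154) mod (ℚ^×)²; places V = {2, 3, 5, 7, 11, 17, 23, 31, 37, ∞}.
(a,b)_5: α=6, u≡1; β=6, v≡4 (mod 5); (1|5)=+1, (4|5)=+1; sign (−1)^0·+1^6·+1^6 = +1.
(a,b)_11: α=7, u≡4; β=5, v≡8 (mod 11); (4|11)=+1, (8|11)=-1; sign (−1)^1·+1^5·-1^7 = +1.
(a,b)_17: α=3, u≡1; β=2, v≡1 (mod 17); (1|17)=+1, (1|17)=+1; sign (−1)^0·+1^2·+1^3 = +1.
(a,b)_31: α=2, u≡16; β=2, v≡7 (mod 31); (16|31)=+1, (7|31)=+1; sign (−1)^0·+1^2·+1^2 = +1.
(a,b)_2: α=-16, β=-11; u≡5, v≡3 (mod 8); ε(u)ε(v)=0·1, αω(v)=-16·1, βω(u)=-11·1; sum ≡ 1  ⇒  -1.
(a,b)_23: α=-4, u≡22; β=-4, v≡17 (mod 23); (22|23)=-1, (17|23)=-1; sign (−1)^0·-1^-4·-1^-4 = +1.
(a,b)_3: α=-2, u≡1; β=-2, v≡2 (mod 3); (1|3)=+1, (2|3)=-1; sign (−1)^0·+1^-2·-1^-2 = +1.
(a,b)_37: α=2, u≡8; β=2, v≡22 (mod 37); (8|37)=-1, (22|37)=-1; sign (−1)^0·-1^2·-1^2 = +1.
(a,b)_∞: sgn(1309)=+, sgn(-154)=−, so +1.
(a,b)_7: α=1, u≡3; β=1, v≡5 (mod 7); (3|7)=-1, (5|7)=-1; sign (−1)^1·-1^1·-1^1 = -1.
(1309, -154 / ℚ) ramifies at {2, 7}: a division algebra.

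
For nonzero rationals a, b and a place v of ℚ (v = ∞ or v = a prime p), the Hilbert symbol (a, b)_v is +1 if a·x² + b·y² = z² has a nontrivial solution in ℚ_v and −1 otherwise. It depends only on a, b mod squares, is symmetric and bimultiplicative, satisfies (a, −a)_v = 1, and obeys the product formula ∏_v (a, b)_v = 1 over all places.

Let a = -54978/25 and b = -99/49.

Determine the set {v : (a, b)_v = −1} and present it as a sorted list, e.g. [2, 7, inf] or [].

[2, 11, 17, inf]

(a, b) ≡ (-1122, -11) mod (ℚ^×)²; places V = {2, 3, 5, 7, 11, 17, ∞}.
(a,b)_11: α=1, u≡6; β=1, v≡7 (mod 11); (6|11)=-1, (7|11)=-1; sign (−1)^1·-1^1·-1^1 = -1.
(a,b)_∞: sgn(-1122)=−, sgn(-11)=−, so -1.
(a,b)_2: α=1, β=0; u≡7, v≡5 (mod 8); ε(u)ε(v)=1·0, αω(v)=1·1, βω(u)=0·0; sum ≡ 1  ⇒  -1.
(a,b)_17: α=1, u≡8; β=0, v≡7 (mod 17); (8|17)=+1, (7|17)=-1; sign (−1)^0·+1^0·-1^1 = -1.
(a,b)_3: α=1, u≡1; β=2, v≡1 (mod 3); (1|3)=+1, (1|3)=+1; sign (−1)^0·+1^2·+1^1 = +1.
(a,b)_7: α=2, u≡3; β=-2, v≡6 (mod 7); (3|7)=-1, (6|7)=-1; sign (−1)^0·-1^-2·-1^2 = +1.
(a,b)_5: α=-2, u≡2; β=0, v≡4 (mod 5); (2|5)=-1, (4|5)=+1; sign (−1)^0·-1^0·+1^-2 = +1.
(-1122, -11 / ℚ) ramifies at {2, 11, 17, ∞}: a division algebra.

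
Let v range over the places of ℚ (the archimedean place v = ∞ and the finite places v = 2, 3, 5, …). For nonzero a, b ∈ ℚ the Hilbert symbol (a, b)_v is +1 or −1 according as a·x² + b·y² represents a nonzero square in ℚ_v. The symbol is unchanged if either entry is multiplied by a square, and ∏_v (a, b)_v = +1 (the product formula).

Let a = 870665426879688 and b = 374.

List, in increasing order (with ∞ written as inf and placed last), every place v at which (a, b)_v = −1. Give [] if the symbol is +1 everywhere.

[2, 11, 17, 29]

Mod squares: a ≡ 19778, b ≡ 374. Check v ∈ {∞, 2, 3, 11, 17, 29, 31}.
v=2: v_2(a)=3, v_2(b)=1; units ≡ 1, 3 (mod 8); ε·ε+αω+βω = 0·1+3·1+1·0 ≡ 1  ⇒  (a,b)_2 = -1.
v=3: a=3^2·(≡2), b=3^0·(≡2) mod 3; (2|3)=-1, (2|3)=-1; (−1)^{2·0·1}·(-1)^0·(-1)^2 = +1.
v=∞: 19778 > 0 and 374 > 0  ⇒  (a,b)_∞ = +1.
v=17: a=17^4·(≡5), b=17^1·(≡5) mod 17; (5|17)=-1, (5|17)=-1; (−1)^{4·1·8}·(-1)^1·(-1)^4 = -1.
v=31: a=31^1·(≡28), b=31^0·(≡2) mod 31; (28|31)=+1, (2|31)=+1; (−1)^{1·0·15}·(+1)^0·(+1)^1 = +1.
v=11: a=11^5·(≡3), b=11^1·(≡1) mod 11; (3|11)=+1, (1|11)=+1; (−1)^{5·1·5}·(+1)^1·(+1)^5 = -1.
v=29: a=29^1·(≡15), b=29^0·(≡26) mod 29; (15|29)=-1, (26|29)=-1; (−1)^{1·0·14}·(-1)^0·(-1)^1 = -1.
(19778, 374 / ℚ) ramifies at {2, 11, 17, 29}: a division algebra.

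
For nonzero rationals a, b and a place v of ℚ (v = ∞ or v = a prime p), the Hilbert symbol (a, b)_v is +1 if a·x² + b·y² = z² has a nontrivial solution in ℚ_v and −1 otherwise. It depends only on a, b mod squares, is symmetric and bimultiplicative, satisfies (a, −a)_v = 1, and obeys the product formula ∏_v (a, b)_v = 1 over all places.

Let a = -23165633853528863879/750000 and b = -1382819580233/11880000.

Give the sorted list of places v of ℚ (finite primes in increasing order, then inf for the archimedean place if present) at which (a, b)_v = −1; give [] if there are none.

(a, b) ≡ (-12597, -969969) mod (ℚ^×)²; places V = {2, 3, 5, 7, 11, 13, 17, 19, ∞}.
(a,b)_7: α=4, u≡5; β=1, v≡6 (mod 7); (5|7)=-1, (6|7)=-1; sign (−1)^0·-1^1·-1^4 = -1.
(a,b)_∞: sgn(-12597)=−, sgn(-969969)=−, so -1.
(a,b)_17: α=3, u≡7; β=1, v≡11 (mod 17); (7|17)=-1, (11|17)=-1; sign (−1)^0·-1^1·-1^3 = +1.
(a,b)_19: α=7, u≡2; β=7, v≡10 (mod 19); (2|19)=-1, (10|19)=-1; sign (−1)^1·-1^7·-1^7 = -1.
(a,b)_5: α=-6, u≡2; β=-4, v≡4 (mod 5); (2|5)=-1, (4|5)=+1; sign (−1)^0·-1^-4·+1^-6 = +1.
(a,b)_3: α=-1, u≡1; β=-3, v≡2 (mod 3); (1|3)=+1, (2|3)=-1; sign (−1)^1·+1^-3·-1^-1 = +1.
(a,b)_2: α=-4, β=-6; u≡3, v≡7 (mod 8); ε(u)ε(v)=1·1, αω(v)=-4·0, βω(u)=-6·1; sum ≡ 1  ⇒  -1.
(a,b)_13: α=3, u≡6; β=1, v≡6 (mod 13); (6|13)=-1, (6|13)=-1; sign (−1)^0·-1^1·-1^3 = +1.
(a,b)_11: α=0, u≡3; β=-1, v≡7 (mod 11); (3|11)=+1, (7|11)=-1; sign (−1)^0·+1^-1·-1^0 = +1.
|Ram(-12597, -969969)| = 4, even; anisotropic at {2, 7, 19, ∞}.

[2, 7, 19, inf]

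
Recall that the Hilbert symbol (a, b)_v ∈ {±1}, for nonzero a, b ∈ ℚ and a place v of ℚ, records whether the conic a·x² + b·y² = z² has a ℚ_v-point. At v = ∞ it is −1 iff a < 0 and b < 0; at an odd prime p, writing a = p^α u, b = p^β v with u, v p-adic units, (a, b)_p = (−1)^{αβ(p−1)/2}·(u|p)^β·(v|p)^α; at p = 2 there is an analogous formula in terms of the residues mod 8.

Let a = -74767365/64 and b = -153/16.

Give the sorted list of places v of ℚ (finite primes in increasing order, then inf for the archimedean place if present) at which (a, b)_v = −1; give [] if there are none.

[2, 5, 17, 29, 47, inf]

Mod squares: a ≡ -8307485, b ≡ -17. Check v ∈ {∞, 2, 3, 5, 17, 23, 29, 47, 53}.
v=53: a=53^1·(≡43), b=53^0·(≡7) mod 53; (43|53)=+1, (7|53)=+1; (−1)^{1·0·26}·(+1)^0·(+1)^1 = +1.
v=2: v_2(a)=-6, v_2(b)=-4; units ≡ 3, 7 (mod 8); ε·ε+αω+βω = 1·1+-6·0+-4·1 ≡ 1  ⇒  (a,b)_2 = -1.
v=3: a=3^2·(≡1), b=3^2·(≡1) mod 3; (1|3)=+1, (1|3)=+1; (−1)^{2·2·1}·(+1)^2·(+1)^2 = +1.
v=23: a=23^1·(≡10), b=23^0·(≡12) mod 23; (10|23)=-1, (12|23)=+1; (−1)^{1·0·11}·(-1)^0·(+1)^1 = +1.
v=29: a=29^1·(≡10), b=29^0·(≡14) mod 29; (10|29)=-1, (14|29)=-1; (−1)^{1·0·14}·(-1)^0·(-1)^1 = -1.
v=47: a=47^1·(≡34), b=47^0·(≡11) mod 47; (34|47)=+1, (11|47)=-1; (−1)^{1·0·23}·(+1)^0·(-1)^1 = -1.
v=∞: -8307485 < 0 and -17 < 0  ⇒  (a,b)_∞ = -1.
v=5: a=5^1·(≡3), b=5^0·(≡2) mod 5; (3|5)=-1, (2|5)=-1; (−1)^{1·0·2}·(-1)^0·(-1)^1 = -1.
v=17: a=17^0·(≡14), b=17^1·(≡9) mod 17; (14|17)=-1, (9|17)=+1; (−1)^{0·1·8}·(-1)^1·(+1)^0 = -1.
(-8307485, -17 / ℚ) ramifies at {2, 5, 17, 29, 47, ∞}: a division algebra.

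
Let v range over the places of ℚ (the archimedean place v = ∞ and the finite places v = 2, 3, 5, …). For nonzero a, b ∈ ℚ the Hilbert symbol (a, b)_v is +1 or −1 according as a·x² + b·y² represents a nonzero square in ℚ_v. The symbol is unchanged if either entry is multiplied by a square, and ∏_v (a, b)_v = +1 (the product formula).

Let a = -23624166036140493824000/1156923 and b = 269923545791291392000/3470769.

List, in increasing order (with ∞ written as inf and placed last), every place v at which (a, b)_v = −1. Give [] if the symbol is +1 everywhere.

[2, 7]

Mod squares: a ≡ -570570, b ≡ 55. Check v ∈ {∞, 2, 3, 5, 7, 11, 13, 19, 23}.
v=13: a=13^5·(≡2), b=13^4·(≡12) mod 13; (2|13)=-1, (12|13)=+1; (−1)^{5·4·6}·(-1)^4·(+1)^5 = +1.
v=11: a=11^1·(≡7), b=11^3·(≡4) mod 11; (7|11)=-1, (4|11)=+1; (−1)^{1·3·5}·(-1)^3·(+1)^1 = +1.
v=2: v_2(a)=13, v_2(b)=16; units ≡ 3, 7 (mod 8); ε·ε+αω+βω = 1·1+13·0+16·1 ≡ 1  ⇒  (a,b)_2 = -1.
v=7: a=7^7·(≡3), b=7^4·(≡6) mod 7; (3|7)=-1, (6|7)=-1; (−1)^{7·4·3}·(-1)^4·(-1)^7 = -1.
v=23: a=23^-2·(≡11), b=23^-2·(≡16) mod 23; (11|23)=-1, (16|23)=+1; (−1)^{-2·-2·11}·(-1)^-2·(+1)^-2 = +1.
v=5: a=5^3·(≡1), b=5^3·(≡4) mod 5; (1|5)=+1, (4|5)=+1; (−1)^{3·3·2}·(+1)^3·(+1)^3 = +1.
v=3: a=3^-7·(≡1), b=3^-8·(≡1) mod 3; (1|3)=+1, (1|3)=+1; (−1)^{-7·-8·1}·(+1)^-8·(+1)^-7 = +1.
v=∞: -570570 < 0 and 55 > 0  ⇒  (a,b)_∞ = +1.
v=19: a=19^3·(≡1), b=19^2·(≡1) mod 19; (1|19)=+1, (1|19)=+1; (−1)^{3·2·9}·(+1)^2·(+1)^3 = +1.
(-570570, 55 / ℚ) ramifies at {2, 7}: a division algebra.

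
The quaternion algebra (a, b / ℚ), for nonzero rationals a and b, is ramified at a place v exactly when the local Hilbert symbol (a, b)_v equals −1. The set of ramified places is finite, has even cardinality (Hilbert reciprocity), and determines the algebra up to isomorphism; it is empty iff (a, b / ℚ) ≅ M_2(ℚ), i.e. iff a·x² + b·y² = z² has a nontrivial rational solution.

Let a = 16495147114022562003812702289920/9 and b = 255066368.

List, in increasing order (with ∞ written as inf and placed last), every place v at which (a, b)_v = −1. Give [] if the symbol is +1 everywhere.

[5, 11, 17, 29, 41, 47]

Mod squares: a ≡ 47803745, b ≡ 996353. Check v ∈ {∞, 2, 3, 5, 7, 11, 17, 29, 41, 43, 47}.
v=2: v_2(a)=16, v_2(b)=8; units ≡ 1, 1 (mod 8); ε·ε+αω+βω = 0·0+16·0+8·0 ≡ 0  ⇒  (a,b)_2 = +1.
v=47: a=47^4·(≡30), b=47^1·(≡42) mod 47; (30|47)=-1, (42|47)=+1; (−1)^{4·1·23}·(-1)^1·(+1)^4 = -1.
v=11: a=11^1·(≡1), b=11^0·(≡7) mod 11; (1|11)=+1, (7|11)=-1; (−1)^{1·0·5}·(+1)^0·(-1)^1 = -1.
v=3: a=3^-2·(≡2), b=3^0·(≡2) mod 3; (2|3)=-1, (2|3)=-1; (−1)^{-2·0·1}·(-1)^0·(-1)^-2 = +1.
v=7: a=7^4·(≡5), b=7^0·(≡4) mod 7; (5|7)=-1, (4|7)=+1; (−1)^{4·0·3}·(-1)^0·(+1)^4 = +1.
v=17: a=17^3·(≡2), b=17^1·(≡10) mod 17; (2|17)=+1, (10|17)=-1; (−1)^{3·1·8}·(+1)^1·(-1)^3 = -1.
v=41: a=41^1·(≡19), b=41^0·(≡38) mod 41; (19|41)=-1, (38|41)=-1; (−1)^{1·0·20}·(-1)^0·(-1)^1 = -1.
v=43: a=43^3·(≡31), b=43^1·(≡12) mod 43; (31|43)=+1, (12|43)=-1; (−1)^{3·1·21}·(+1)^1·(-1)^3 = +1.
v=5: a=5^1·(≡1), b=5^0·(≡3) mod 5; (1|5)=+1, (3|5)=-1; (−1)^{1·0·2}·(+1)^0·(-1)^1 = -1.
v=29: a=29^3·(≡4), b=29^1·(≡11) mod 29; (4|29)=+1, (11|29)=-1; (−1)^{3·1·14}·(+1)^1·(-1)^3 = -1.
v=∞: 47803745 > 0 and 996353 > 0  ⇒  (a,b)_∞ = +1.
(47803745, 996353 / ℚ) ramifies at {5, 11, 17, 29, 41, 47}: a division algebra.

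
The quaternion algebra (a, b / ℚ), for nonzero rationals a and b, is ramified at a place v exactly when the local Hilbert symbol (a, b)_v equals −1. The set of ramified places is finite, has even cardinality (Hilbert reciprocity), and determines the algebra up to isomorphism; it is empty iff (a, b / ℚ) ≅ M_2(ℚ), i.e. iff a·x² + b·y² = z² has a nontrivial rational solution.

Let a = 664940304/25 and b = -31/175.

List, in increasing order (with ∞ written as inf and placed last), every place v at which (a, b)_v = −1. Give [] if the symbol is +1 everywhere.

[7, 29]

(a, b) ≡ (8729, -217) mod (ℚ^×)²; places V = {2, 3, 5, 7, 23, 29, 31, 43, ∞}.
(a,b)_29: α=1, u≡12; β=0, v≡27 (mod 29); (12|29)=-1, (27|29)=-1; sign (−1)^0·-1^0·-1^1 = -1.
(a,b)_31: α=0, u≡4; β=1, v≡17 (mod 31); (4|31)=+1, (17|31)=-1; sign (−1)^0·+1^1·-1^0 = +1.
(a,b)_7: α=1, u≡4; β=-1, v≡1 (mod 7); (4|7)=+1, (1|7)=+1; sign (−1)^1·+1^-1·+1^1 = -1.
(a,b)_3: α=2, u≡2; β=0, v≡2 (mod 3); (2|3)=-1, (2|3)=-1; sign (−1)^0·-1^0·-1^2 = +1.
(a,b)_∞: sgn(8729)=+, sgn(-217)=−, so +1.
(a,b)_43: α=1, u≡1; β=0, v≡4 (mod 43); (1|43)=+1, (4|43)=+1; sign (−1)^0·+1^0·+1^1 = +1.
(a,b)_2: α=4, β=0; u≡1, v≡7 (mod 8); ε(u)ε(v)=0·1, αω(v)=4·0, βω(u)=0·0; sum ≡ 0  ⇒  +1.
(a,b)_5: α=-2, u≡4; β=-2, v≡2 (mod 5); (4|5)=+1, (2|5)=-1; sign (−1)^0·+1^-2·-1^-2 = +1.
(a,b)_23: α=2, u≡13; β=0, v≡6 (mod 23); (13|23)=+1, (6|23)=+1; sign (−1)^0·+1^0·+1^2 = +1.
Ram(8729, -217) = {7, 29}; no ℚ_7-point on the conic.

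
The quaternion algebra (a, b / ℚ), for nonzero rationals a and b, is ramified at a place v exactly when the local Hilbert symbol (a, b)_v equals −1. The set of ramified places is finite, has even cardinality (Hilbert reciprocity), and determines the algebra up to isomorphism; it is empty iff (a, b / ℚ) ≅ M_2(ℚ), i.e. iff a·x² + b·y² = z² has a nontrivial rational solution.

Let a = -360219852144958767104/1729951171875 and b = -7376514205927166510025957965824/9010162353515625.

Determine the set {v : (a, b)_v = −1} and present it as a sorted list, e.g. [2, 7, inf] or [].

Mod squares: a ≡ -1887, b ≡ -19. Check v ∈ {∞, 2, 3, 5, 7, 11, 13, 17, 19, 37}.
v=2: v_2(a)=28, v_2(b)=28; units ≡ 1, 5 (mod 8); ε·ε+αω+βω = 0·0+28·1+28·0 ≡ 0  ⇒  (a,b)_2 = +1.
v=11: a=11^2·(≡4), b=11^4·(≡4) mod 11; (4|11)=+1, (4|11)=+1; (−1)^{2·4·5}·(+1)^4·(+1)^2 = +1.
v=∞: -1887 < 0 and -19 < 0  ⇒  (a,b)_∞ = -1.
v=7: a=7^0·(≡6), b=7^2·(≡4) mod 7; (6|7)=-1, (4|7)=+1; (−1)^{0·2·3}·(-1)^2·(+1)^0 = +1.
v=17: a=17^3·(≡15), b=17^6·(≡4) mod 17; (15|17)=+1, (4|17)=+1; (−1)^{3·6·8}·(+1)^6·(+1)^3 = +1.
v=37: a=37^1·(≡6), b=37^2·(≡5) mod 37; (6|37)=-1, (5|37)=-1; (−1)^{1·2·18}·(-1)^2·(-1)^1 = -1.
v=5: a=5^-10·(≡3), b=5^-16·(≡4) mod 5; (3|5)=-1, (4|5)=+1; (−1)^{-10·-16·2}·(-1)^-16·(+1)^-10 = +1.
v=19: a=19^2·(≡13), b=19^3·(≡12) mod 19; (13|19)=-1, (12|19)=-1; (−1)^{2·3·9}·(-1)^3·(-1)^2 = -1.
v=13: a=13^2·(≡5), b=13^2·(≡2) mod 13; (5|13)=-1, (2|13)=-1; (−1)^{2·2·6}·(-1)^2·(-1)^2 = +1.
v=3: a=3^-11·(≡1), b=3^-10·(≡2) mod 3; (1|3)=+1, (2|3)=-1; (−1)^{-11·-10·1}·(+1)^-10·(-1)^-11 = -1.
Ram(-1887, -19) = {3, 19, 37, ∞}; no ℚ_3-point on the conic.

[3, 19, 37, inf]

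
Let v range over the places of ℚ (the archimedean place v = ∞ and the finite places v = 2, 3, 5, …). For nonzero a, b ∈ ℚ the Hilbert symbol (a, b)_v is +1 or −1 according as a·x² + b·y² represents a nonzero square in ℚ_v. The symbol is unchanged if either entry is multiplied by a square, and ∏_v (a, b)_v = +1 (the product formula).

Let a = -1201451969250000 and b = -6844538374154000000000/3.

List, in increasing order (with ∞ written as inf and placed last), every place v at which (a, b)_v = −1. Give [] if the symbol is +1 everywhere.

(a, b) ≡ (-13, -7395) mod (ℚ^×)²; places V = {2, 3, 5, 13, 17, 29, ∞}.
(a,b)_2: α=4, β=10; u≡3, v≡5 (mod 8); ε(u)ε(v)=1·0, αω(v)=4·1, βω(u)=10·1; sum ≡ 0  ⇒  +1.
(a,b)_3: α=2, u≡2; β=-1, v≡1 (mod 3); (2|3)=-1, (1|3)=+1; sign (−1)^0·-1^-1·+1^2 = -1.
(a,b)_17: α=2, u≡15; β=3, v≡11 (mod 17); (15|17)=+1, (11|17)=-1; sign (−1)^0·+1^3·-1^2 = +1.
(a,b)_29: α=2, u≡16; β=3, v≡25 (mod 29); (16|29)=+1, (25|29)=+1; sign (−1)^0·+1^3·+1^2 = +1.
(a,b)_13: α=3, u≡1; β=4, v≡8 (mod 13); (1|13)=+1, (8|13)=-1; sign (−1)^0·+1^4·-1^3 = -1.
(a,b)_∞: sgn(-13)=−, sgn(-7395)=−, so -1.
(a,b)_5: α=6, u≡3; β=9, v≡4 (mod 5); (3|5)=-1, (4|5)=+1; sign (−1)^0·-1^9·+1^6 = -1.
(-13, -7395 / ℚ) ramifies at {3, 5, 13, ∞}: a division algebra.

[3, 5, 13, inf]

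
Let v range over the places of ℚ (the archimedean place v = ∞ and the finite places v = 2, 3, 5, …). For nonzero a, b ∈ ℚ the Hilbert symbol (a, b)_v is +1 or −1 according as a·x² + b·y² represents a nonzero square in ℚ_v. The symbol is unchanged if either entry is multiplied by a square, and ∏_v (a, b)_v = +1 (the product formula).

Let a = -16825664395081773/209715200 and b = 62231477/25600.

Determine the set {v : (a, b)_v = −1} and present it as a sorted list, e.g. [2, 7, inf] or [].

[2, 11]

Mod squares: a ≡ -154, b ≡ 77. Check v ∈ {∞, 2, 3, 5, 7, 11, 29, 31}.
v=5: a=5^-2·(≡4), b=5^-2·(≡3) mod 5; (4|5)=+1, (3|5)=-1; (−1)^{-2·-2·2}·(+1)^-2·(-1)^-2 = +1.
v=7: a=7^3·(≡6), b=7^1·(≡1) mod 7; (6|7)=-1, (1|7)=+1; (−1)^{3·1·3}·(-1)^1·(+1)^3 = +1.
v=∞: -154 < 0 and 77 > 0  ⇒  (a,b)_∞ = +1.
v=31: a=31^2·(≡2), b=31^2·(≡21) mod 31; (2|31)=+1, (21|31)=-1; (−1)^{2·2·15}·(+1)^2·(-1)^2 = +1.
v=3: a=3^8·(≡2), b=3^0·(≡2) mod 3; (2|3)=-1, (2|3)=-1; (−1)^{8·0·1}·(-1)^0·(-1)^8 = +1.
v=2: v_2(a)=-23, v_2(b)=-10; units ≡ 3, 5 (mod 8); ε·ε+αω+βω = 1·0+-23·1+-10·1 ≡ 1  ⇒  (a,b)_2 = -1.
v=11: a=11^1·(≡6), b=11^1·(≡10) mod 11; (6|11)=-1, (10|11)=-1; (−1)^{1·1·5}·(-1)^1·(-1)^1 = -1.
v=29: a=29^4·(≡5), b=29^2·(≡14) mod 29; (5|29)=+1, (14|29)=-1; (−1)^{4·2·14}·(+1)^2·(-1)^4 = +1.
(-154, 77 / ℚ) ramifies at {2, 11}: a division algebra.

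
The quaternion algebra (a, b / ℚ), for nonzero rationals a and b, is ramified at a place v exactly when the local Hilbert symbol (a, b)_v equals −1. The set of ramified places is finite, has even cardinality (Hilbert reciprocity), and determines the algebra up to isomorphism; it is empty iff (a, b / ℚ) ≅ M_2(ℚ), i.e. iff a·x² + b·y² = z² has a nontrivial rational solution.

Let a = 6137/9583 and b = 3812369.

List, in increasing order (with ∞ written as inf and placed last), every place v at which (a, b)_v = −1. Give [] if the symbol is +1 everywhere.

(a, b) ≡ (119, 3812369) mod (ℚ^×)²; places V = {2, 7, 11, 17, 19, 29, 37, ∞}.
(a,b)_2: α=0, β=0; u≡7, v≡1 (mod 8); ε(u)ε(v)=1·0, αω(v)=0·0, βω(u)=0·0; sum ≡ 0  ⇒  +1.
(a,b)_19: α=2, u≡16; β=1, v≡11 (mod 19); (16|19)=+1, (11|19)=+1; sign (−1)^0·+1^1·+1^2 = +1.
(a,b)_11: α=0, u≡5; β=1, v≡2 (mod 11); (5|11)=+1, (2|11)=-1; sign (−1)^0·+1^1·-1^0 = +1.
(a,b)_29: α=0, u≡17; β=1, v≡4 (mod 29); (17|29)=-1, (4|29)=+1; sign (−1)^0·-1^1·+1^0 = -1.
(a,b)_∞: sgn(119)=+, sgn(3812369)=+, so +1.
(a,b)_7: α=-1, u≡3; β=0, v≡1 (mod 7); (3|7)=-1, (1|7)=+1; sign (−1)^0·-1^0·+1^-1 = +1.
(a,b)_17: α=1, u≡6; β=1, v≡10 (mod 17); (6|17)=-1, (10|17)=-1; sign (−1)^0·-1^1·-1^1 = +1.
(a,b)_37: α=-2, u≡31; β=1, v≡29 (mod 37); (31|37)=-1, (29|37)=-1; sign (−1)^0·-1^1·-1^-2 = -1.
Ram(119, 3812369) = {29, 37}; no ℚ_29-point on the conic.

[29, 37]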